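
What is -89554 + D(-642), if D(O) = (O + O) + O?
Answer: -91480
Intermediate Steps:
D(O) = 3*O (D(O) = 2*O + O = 3*O)
-89554 + D(-642) = -89554 + 3*(-642) = -89554 - 1926 = -91480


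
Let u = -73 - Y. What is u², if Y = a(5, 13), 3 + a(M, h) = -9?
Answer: 3721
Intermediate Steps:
a(M, h) = -12 (a(M, h) = -3 - 9 = -12)
Y = -12
u = -61 (u = -73 - 1*(-12) = -73 + 12 = -61)
u² = (-61)² = 3721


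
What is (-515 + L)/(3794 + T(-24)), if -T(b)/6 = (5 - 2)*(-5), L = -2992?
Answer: -3507/3884 ≈ -0.90294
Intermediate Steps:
T(b) = 90 (T(b) = -6*(5 - 2)*(-5) = -18*(-5) = -6*(-15) = 90)
(-515 + L)/(3794 + T(-24)) = (-515 - 2992)/(3794 + 90) = -3507/3884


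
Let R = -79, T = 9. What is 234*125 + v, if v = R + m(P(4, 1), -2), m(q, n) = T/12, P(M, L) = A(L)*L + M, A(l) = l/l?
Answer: 116687/4 ≈ 29172.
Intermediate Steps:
A(l) = 1
P(M, L) = L + M (P(M, L) = 1*L + M = L + M)
m(q, n) = ¾ (m(q, n) = 9/12 = 9*(1/12) = ¾)
v = -313/4 (v = -79 + ¾ = -313/4 ≈ -78.250)
234*125 + v = 234*125 - 313/4 = 29250 - 313/4 = 116687/4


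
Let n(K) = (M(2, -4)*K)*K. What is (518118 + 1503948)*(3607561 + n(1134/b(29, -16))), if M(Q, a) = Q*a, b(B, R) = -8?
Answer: 6969690452889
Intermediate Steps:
n(K) = -8*K² (n(K) = ((2*(-4))*K)*K = (-8*K)*K = -8*K²)
(518118 + 1503948)*(3607561 + n(1134/b(29, -16))) = (518118 + 1503948)*(3607561 - 8*(1134/(-8))²) = 2022066*(3607561 - 8*(1134*(-⅛))²) = 2022066*(3607561 - 8*(-567/4)²) = 2022066*(3607561 - 8*321489/16) = 2022066*(3607561 - 321489/2) = 2022066*(6893633/2) = 6969690452889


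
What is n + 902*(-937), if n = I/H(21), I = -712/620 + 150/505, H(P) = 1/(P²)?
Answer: -13237076618/15655 ≈ -8.4555e+5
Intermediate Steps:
H(P) = P⁻²
I = -13328/15655 (I = -712*1/620 + 150*(1/505) = -178/155 + 30/101 = -13328/15655 ≈ -0.85136)
n = -5877648/15655 (n = -13328/(15655*(21⁻²)) = -13328/(15655*1/441) = -13328/15655*441 = -5877648/15655 ≈ -375.45)
n + 902*(-937) = -5877648/15655 + 902*(-937) = -5877648/15655 - 845174 = -13237076618/15655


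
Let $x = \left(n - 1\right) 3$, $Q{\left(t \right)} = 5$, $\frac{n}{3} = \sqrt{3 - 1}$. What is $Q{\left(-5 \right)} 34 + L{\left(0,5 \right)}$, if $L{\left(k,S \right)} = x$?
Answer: $167 + 9 \sqrt{2} \approx 179.73$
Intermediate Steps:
$n = 3 \sqrt{2}$ ($n = 3 \sqrt{3 - 1} = 3 \sqrt{2} \approx 4.2426$)
$x = -3 + 9 \sqrt{2}$ ($x = \left(3 \sqrt{2} - 1\right) 3 = \left(-1 + 3 \sqrt{2}\right) 3 = -3 + 9 \sqrt{2} \approx 9.7279$)
$L{\left(k,S \right)} = -3 + 9 \sqrt{2}$
$Q{\left(-5 \right)} 34 + L{\left(0,5 \right)} = 5 \cdot 34 - \left(3 - 9 \sqrt{2}\right) = 170 - \left(3 - 9 \sqrt{2}\right) = 167 + 9 \sqrt{2}$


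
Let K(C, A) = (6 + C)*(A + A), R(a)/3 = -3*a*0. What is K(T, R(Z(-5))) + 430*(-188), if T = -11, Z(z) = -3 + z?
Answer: -80840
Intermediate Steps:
R(a) = 0 (R(a) = 3*(-3*a*0) = 3*0 = 0)
K(C, A) = 2*A*(6 + C) (K(C, A) = (6 + C)*(2*A) = 2*A*(6 + C))
K(T, R(Z(-5))) + 430*(-188) = 2*0*(6 - 11) + 430*(-188) = 2*0*(-5) - 80840 = 0 - 80840 = -80840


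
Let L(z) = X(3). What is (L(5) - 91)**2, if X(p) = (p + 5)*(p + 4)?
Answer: 1225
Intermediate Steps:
X(p) = (4 + p)*(5 + p) (X(p) = (5 + p)*(4 + p) = (4 + p)*(5 + p))
L(z) = 56 (L(z) = 20 + 3**2 + 9*3 = 20 + 9 + 27 = 56)
(L(5) - 91)**2 = (56 - 91)**2 = (-35)**2 = 1225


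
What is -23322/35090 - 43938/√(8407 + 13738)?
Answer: -11661/17545 - 43938*√22145/22145 ≈ -295.92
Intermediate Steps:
-23322/35090 - 43938/√(8407 + 13738) = -23322*1/35090 - 43938*√22145/22145 = -11661/17545 - 43938*√22145/22145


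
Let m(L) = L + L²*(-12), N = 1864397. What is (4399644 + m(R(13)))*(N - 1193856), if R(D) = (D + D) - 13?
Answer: 2948790547289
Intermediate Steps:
R(D) = -13 + 2*D (R(D) = 2*D - 13 = -13 + 2*D)
m(L) = L - 12*L²
(4399644 + m(R(13)))*(N - 1193856) = (4399644 + (-13 + 2*13)*(1 - 12*(-13 + 2*13)))*(1864397 - 1193856) = (4399644 + (-13 + 26)*(1 - 12*(-13 + 26)))*670541 = (4399644 + 13*(1 - 12*13))*670541 = (4399644 + 13*(1 - 156))*670541 = (4399644 + 13*(-155))*670541 = (4399644 - 2015)*670541 = 4397629*670541 = 2948790547289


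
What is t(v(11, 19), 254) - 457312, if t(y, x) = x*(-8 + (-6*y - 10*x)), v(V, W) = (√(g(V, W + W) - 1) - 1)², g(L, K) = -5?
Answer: -1096884 + 3048*I*√6 ≈ -1.0969e+6 + 7466.0*I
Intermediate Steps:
v(V, W) = (-1 + I*√6)² (v(V, W) = (√(-5 - 1) - 1)² = (√(-6) - 1)² = (I*√6 - 1)² = (-1 + I*√6)²)
t(y, x) = x*(-8 - 10*x - 6*y) (t(y, x) = x*(-8 + (-10*x - 6*y)) = x*(-8 - 10*x - 6*y))
t(v(11, 19), 254) - 457312 = -2*254*(4 + 3*(1 - I*√6)² + 5*254) - 457312 = -2*254*(4 + 3*(1 - I*√6)² + 1270) - 457312 = -2*254*(1274 + 3*(1 - I*√6)²) - 457312 = (-647192 - 1524*(1 - I*√6)²) - 457312 = -1104504 - 1524*(1 - I*√6)²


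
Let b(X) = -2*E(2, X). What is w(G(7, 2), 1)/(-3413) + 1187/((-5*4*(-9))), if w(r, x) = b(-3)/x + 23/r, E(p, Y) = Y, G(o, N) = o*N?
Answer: 28348987/4300380 ≈ 6.5922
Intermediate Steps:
G(o, N) = N*o
b(X) = -2*X
w(r, x) = 6/x + 23/r (w(r, x) = (-2*(-3))/x + 23/r = 6/x + 23/r)
w(G(7, 2), 1)/(-3413) + 1187/((-5*4*(-9))) = (6/1 + 23/((2*7)))/(-3413) + 1187/((-5*4*(-9))) = (6*1 + 23/14)*(-1/3413) + 1187/((-20*(-9))) = (6 + 23*(1/14))*(-1/3413) + 1187/180 = (6 + 23/14)*(-1/3413) + 1187*(1/180) = (107/14)*(-1/3413) + 1187/180 = -107/47782 + 1187/180 = 28348987/4300380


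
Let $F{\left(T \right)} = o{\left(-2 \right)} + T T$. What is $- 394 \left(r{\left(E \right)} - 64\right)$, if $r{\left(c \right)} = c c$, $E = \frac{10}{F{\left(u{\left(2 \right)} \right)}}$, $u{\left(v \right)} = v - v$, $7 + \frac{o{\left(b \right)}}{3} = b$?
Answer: $\frac{18343064}{729} \approx 25162.0$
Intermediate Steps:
$o{\left(b \right)} = -21 + 3 b$
$u{\left(v \right)} = 0$
$F{\left(T \right)} = -27 + T^{2}$ ($F{\left(T \right)} = \left(-21 + 3 \left(-2\right)\right) + T T = \left(-21 - 6\right) + T^{2} = -27 + T^{2}$)
$E = - \frac{10}{27}$ ($E = \frac{10}{-27 + 0^{2}} = \frac{10}{-27 + 0} = \frac{10}{-27} = 10 \left(- \frac{1}{27}\right) = - \frac{10}{27} \approx -0.37037$)
$r{\left(c \right)} = c^{2}$
$- 394 \left(r{\left(E \right)} - 64\right) = - 394 \left(\left(- \frac{10}{27}\right)^{2} - 64\right) = - 394 \left(\frac{100}{729} - 64\right) = \left(-394\right) \left(- \frac{46556}{729}\right) = \frac{18343064}{729}$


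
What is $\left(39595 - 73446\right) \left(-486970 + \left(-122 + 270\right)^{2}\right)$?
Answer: $15742949166$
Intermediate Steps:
$\left(39595 - 73446\right) \left(-486970 + \left(-122 + 270\right)^{2}\right) = - 33851 \left(-486970 + 148^{2}\right) = - 33851 \left(-486970 + 21904\right) = \left(-33851\right) \left(-465066\right) = 15742949166$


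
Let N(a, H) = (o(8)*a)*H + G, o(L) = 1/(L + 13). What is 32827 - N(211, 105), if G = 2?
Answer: 31770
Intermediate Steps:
o(L) = 1/(13 + L)
N(a, H) = 2 + H*a/21 (N(a, H) = (a/(13 + 8))*H + 2 = (a/21)*H + 2 = H*a/21 + 2 = 2 + H*a/21)
32827 - N(211, 105) = 32827 - (2 + (1/21)*105*211) = 32827 - (2 + 1055) = 32827 - 1*1057 = 32827 - 1057 = 31770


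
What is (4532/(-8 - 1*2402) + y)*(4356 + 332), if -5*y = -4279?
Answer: 4823825424/1205 ≈ 4.0032e+6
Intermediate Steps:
y = 4279/5 (y = -⅕*(-4279) = 4279/5 ≈ 855.80)
(4532/(-8 - 1*2402) + y)*(4356 + 332) = (4532/(-8 - 1*2402) + 4279/5)*(4356 + 332) = (4532/(-8 - 2402) + 4279/5)*4688 = (4532/(-2410) + 4279/5)*4688 = (4532*(-1/2410) + 4279/5)*4688 = (-2266/1205 + 4279/5)*4688 = (1028973/1205)*4688 = 4823825424/1205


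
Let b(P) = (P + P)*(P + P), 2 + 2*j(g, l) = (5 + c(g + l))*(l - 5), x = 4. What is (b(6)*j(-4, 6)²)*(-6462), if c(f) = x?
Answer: -11398968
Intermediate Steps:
c(f) = 4
j(g, l) = -47/2 + 9*l/2 (j(g, l) = -1 + ((5 + 4)*(l - 5))/2 = -1 + (9*(-5 + l))/2 = -1 + (-45 + 9*l)/2 = -1 + (-45/2 + 9*l/2) = -47/2 + 9*l/2)
b(P) = 4*P² (b(P) = (2*P)*(2*P) = 4*P²)
(b(6)*j(-4, 6)²)*(-6462) = ((4*6²)*(-47/2 + (9/2)*6)²)*(-6462) = ((4*36)*(-47/2 + 27)²)*(-6462) = (144*(7/2)²)*(-6462) = (144*(49/4))*(-6462) = 1764*(-6462) = -11398968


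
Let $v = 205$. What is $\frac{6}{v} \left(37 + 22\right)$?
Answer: $\frac{354}{205} \approx 1.7268$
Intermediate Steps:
$\frac{6}{v} \left(37 + 22\right) = \frac{6}{205} \left(37 + 22\right) = 6 \cdot \frac{1}{205} \cdot 59 = \frac{6}{205} \cdot 59 = \frac{354}{205}$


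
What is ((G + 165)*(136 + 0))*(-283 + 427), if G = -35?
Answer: 2545920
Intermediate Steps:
((G + 165)*(136 + 0))*(-283 + 427) = ((-35 + 165)*(136 + 0))*(-283 + 427) = (130*136)*144 = 17680*144 = 2545920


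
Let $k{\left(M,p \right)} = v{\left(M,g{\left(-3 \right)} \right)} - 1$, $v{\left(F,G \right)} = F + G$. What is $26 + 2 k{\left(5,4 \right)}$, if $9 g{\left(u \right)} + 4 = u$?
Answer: $\frac{292}{9} \approx 32.444$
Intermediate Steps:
$g{\left(u \right)} = - \frac{4}{9} + \frac{u}{9}$
$k{\left(M,p \right)} = - \frac{16}{9} + M$ ($k{\left(M,p \right)} = \left(M + \left(- \frac{4}{9} + \frac{1}{9} \left(-3\right)\right)\right) - 1 = \left(M - \frac{7}{9}\right) - 1 = \left(- \frac{7}{9} + M\right) - 1 = - \frac{16}{9} + M$)
$26 + 2 k{\left(5,4 \right)} = 26 + 2 \left(- \frac{16}{9} + 5\right) = 26 + 2 \cdot \frac{29}{9} = 26 + \frac{58}{9} = \frac{292}{9}$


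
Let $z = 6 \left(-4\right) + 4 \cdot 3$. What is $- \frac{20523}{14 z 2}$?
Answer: $\frac{6841}{112} \approx 61.08$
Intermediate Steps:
$z = -12$ ($z = -24 + 12 = -12$)
$- \frac{20523}{14 z 2} = - \frac{20523}{14 \left(-12\right) 2} = - \frac{20523}{\left(-168\right) 2} = - \frac{20523}{-336} = \left(-20523\right) \left(- \frac{1}{336}\right) = \frac{6841}{112}$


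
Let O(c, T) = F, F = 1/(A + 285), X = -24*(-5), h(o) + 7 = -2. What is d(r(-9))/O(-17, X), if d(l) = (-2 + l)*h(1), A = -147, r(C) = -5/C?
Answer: 1794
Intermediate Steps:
h(o) = -9 (h(o) = -7 - 2 = -9)
X = 120
d(l) = 18 - 9*l (d(l) = (-2 + l)*(-9) = 18 - 9*l)
F = 1/138 (F = 1/(-147 + 285) = 1/138 ≈ 0.0072464)
O(c, T) = 1/138
d(r(-9))/O(-17, X) = (18 - (-45)/(-9))/(1/138) = (18 - (-45)*(-1)/9)*138 = (18 - 9*5/9)*138 = (18 - 5)*138 = 13*138 = 1794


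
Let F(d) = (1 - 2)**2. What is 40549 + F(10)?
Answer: 40550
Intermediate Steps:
F(d) = 1 (F(d) = (-1)**2 = 1)
40549 + F(10) = 40549 + 1 = 40550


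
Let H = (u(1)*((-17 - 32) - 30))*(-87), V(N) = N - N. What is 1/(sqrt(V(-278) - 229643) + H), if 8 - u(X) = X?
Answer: 48111/2314897964 - I*sqrt(229643)/2314897964 ≈ 2.0783e-5 - 2.0701e-7*I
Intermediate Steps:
u(X) = 8 - X
V(N) = 0
H = 48111 (H = ((8 - 1*1)*((-17 - 32) - 30))*(-87) = ((8 - 1)*(-49 - 30))*(-87) = (7*(-79))*(-87) = -553*(-87) = 48111)
1/(sqrt(V(-278) - 229643) + H) = 1/(sqrt(0 - 229643) + 48111) = 1/(sqrt(-229643) + 48111) = 1/(I*sqrt(229643) + 48111) = 1/(48111 + I*sqrt(229643))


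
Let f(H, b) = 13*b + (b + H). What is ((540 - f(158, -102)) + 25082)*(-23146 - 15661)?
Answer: -1043597844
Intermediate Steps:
f(H, b) = H + 14*b (f(H, b) = 13*b + (H + b) = H + 14*b)
((540 - f(158, -102)) + 25082)*(-23146 - 15661) = ((540 - (158 + 14*(-102))) + 25082)*(-23146 - 15661) = ((540 - (158 - 1428)) + 25082)*(-38807) = ((540 - 1*(-1270)) + 25082)*(-38807) = ((540 + 1270) + 25082)*(-38807) = (1810 + 25082)*(-38807) = 26892*(-38807) = -1043597844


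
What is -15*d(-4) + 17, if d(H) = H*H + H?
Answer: -163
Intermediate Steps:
d(H) = H + H² (d(H) = H² + H = H + H²)
-15*d(-4) + 17 = -(-60)*(1 - 4) + 17 = -(-60)*(-3) + 17 = -15*12 + 17 = -180 + 17 = -163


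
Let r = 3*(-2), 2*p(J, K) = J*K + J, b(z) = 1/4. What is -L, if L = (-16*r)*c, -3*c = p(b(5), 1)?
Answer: 8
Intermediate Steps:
b(z) = 1/4
p(J, K) = J/2 + J*K/2 (p(J, K) = (J*K + J)/2 = (J + J*K)/2 = J/2 + J*K/2)
c = -1/12 (c = -(1 + 1)/(6*4) = -2/(6*4) = -1/3*1/4 = -1/12 ≈ -0.083333)
r = -6
L = -8 (L = -16*(-6)*(-1/12) = 96*(-1/12) = -8)
-L = -1*(-8) = 8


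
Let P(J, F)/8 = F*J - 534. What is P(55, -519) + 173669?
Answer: -58963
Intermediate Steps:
P(J, F) = -4272 + 8*F*J (P(J, F) = 8*(F*J - 534) = 8*(-534 + F*J) = -4272 + 8*F*J)
P(55, -519) + 173669 = (-4272 + 8*(-519)*55) + 173669 = (-4272 - 228360) + 173669 = -232632 + 173669 = -58963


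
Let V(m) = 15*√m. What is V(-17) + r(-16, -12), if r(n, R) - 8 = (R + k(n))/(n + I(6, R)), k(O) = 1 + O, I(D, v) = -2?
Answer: 19/2 + 15*I*√17 ≈ 9.5 + 61.847*I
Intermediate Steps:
r(n, R) = 8 + (1 + R + n)/(-2 + n) (r(n, R) = 8 + (R + (1 + n))/(n - 2) = 8 + (1 + R + n)/(-2 + n))
V(-17) + r(-16, -12) = 15*√(-17) + (-15 - 12 + 9*(-16))/(-2 - 16) = 15*(I*√17) + (-15 - 12 - 144)/(-18) = 15*I*√17 - 1/18*(-171) = 15*I*√17 + 19/2 = 19/2 + 15*I*√17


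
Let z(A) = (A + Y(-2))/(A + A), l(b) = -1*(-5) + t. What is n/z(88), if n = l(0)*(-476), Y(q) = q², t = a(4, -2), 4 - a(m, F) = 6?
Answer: -62832/23 ≈ -2731.8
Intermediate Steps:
a(m, F) = -2 (a(m, F) = 4 - 1*6 = 4 - 6 = -2)
t = -2
l(b) = 3 (l(b) = -1*(-5) - 2 = 5 - 2 = 3)
n = -1428 (n = 3*(-476) = -1428)
z(A) = (4 + A)/(2*A) (z(A) = (A + (-2)²)/(A + A) = (A + 4)/((2*A)) = (4 + A)*(1/(2*A)) = (4 + A)/(2*A))
n/z(88) = -1428*176/(4 + 88) = -1428/((½)*(1/88)*92) = -1428/23/44 = -1428*44/23 = -62832/23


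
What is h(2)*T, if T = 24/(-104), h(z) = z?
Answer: -6/13 ≈ -0.46154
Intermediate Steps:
T = -3/13 (T = 24*(-1/104) = -3/13 ≈ -0.23077)
h(2)*T = 2*(-3/13) = -6/13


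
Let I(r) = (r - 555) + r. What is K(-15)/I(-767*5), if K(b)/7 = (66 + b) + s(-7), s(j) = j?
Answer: -44/1175 ≈ -0.037447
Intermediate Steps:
K(b) = 413 + 7*b (K(b) = 7*((66 + b) - 7) = 7*(59 + b) = 413 + 7*b)
I(r) = -555 + 2*r (I(r) = (-555 + r) + r = -555 + 2*r)
K(-15)/I(-767*5) = (413 + 7*(-15))/(-555 + 2*(-767*5)) = (413 - 105)/(-555 + 2*(-3835)) = 308/(-555 - 7670) = 308/(-8225) = 308*(-1/8225) = -44/1175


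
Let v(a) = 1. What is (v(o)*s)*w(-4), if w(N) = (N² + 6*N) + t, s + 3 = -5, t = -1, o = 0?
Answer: 72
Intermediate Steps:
s = -8 (s = -3 - 5 = -8)
w(N) = -1 + N² + 6*N (w(N) = (N² + 6*N) - 1 = -1 + N² + 6*N)
(v(o)*s)*w(-4) = (1*(-8))*(-1 + (-4)² + 6*(-4)) = -8*(-1 + 16 - 24) = -8*(-9) = 72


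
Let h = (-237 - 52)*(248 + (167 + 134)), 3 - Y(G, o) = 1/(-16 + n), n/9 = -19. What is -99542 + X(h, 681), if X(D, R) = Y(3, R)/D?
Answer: -2953372020556/29669607 ≈ -99542.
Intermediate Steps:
n = -171 (n = 9*(-19) = -171)
Y(G, o) = 562/187 (Y(G, o) = 3 - 1/(-16 - 171) = 3 - 1/(-187) = 3 - 1*(-1/187) = 3 + 1/187 = 562/187)
h = -158661 (h = -289*(248 + 301) = -289*549 = -158661)
X(D, R) = 562/(187*D)
-99542 + X(h, 681) = -99542 + (562/187)/(-158661) = -99542 + (562/187)*(-1/158661) = -99542 - 562/29669607 = -2953372020556/29669607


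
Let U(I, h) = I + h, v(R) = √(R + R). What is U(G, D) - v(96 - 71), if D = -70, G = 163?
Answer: 93 - 5*√2 ≈ 85.929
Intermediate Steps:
v(R) = √2*√R (v(R) = √(2*R) = √2*√R)
U(G, D) - v(96 - 71) = (163 - 70) - √2*√(96 - 71) = 93 - √2*√25 = 93 - √2*5 = 93 - 5*√2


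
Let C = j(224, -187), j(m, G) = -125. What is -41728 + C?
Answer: -41853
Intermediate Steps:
C = -125
-41728 + C = -41728 - 125 = -41853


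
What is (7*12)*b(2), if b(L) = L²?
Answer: 336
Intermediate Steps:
(7*12)*b(2) = (7*12)*2² = 84*4 = 336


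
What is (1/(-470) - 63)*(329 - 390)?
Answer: 1806271/470 ≈ 3843.1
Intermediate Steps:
(1/(-470) - 63)*(329 - 390) = (-1/470 - 63)*(-61) = -29611/470*(-61) = 1806271/470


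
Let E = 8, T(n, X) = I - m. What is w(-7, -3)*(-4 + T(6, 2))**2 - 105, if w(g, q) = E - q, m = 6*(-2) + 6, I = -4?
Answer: -61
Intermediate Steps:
m = -6 (m = -12 + 6 = -6)
T(n, X) = 2 (T(n, X) = -4 - 1*(-6) = -4 + 6 = 2)
w(g, q) = 8 - q
w(-7, -3)*(-4 + T(6, 2))**2 - 105 = (8 - 1*(-3))*(-4 + 2)**2 - 105 = (8 + 3)*(-2)**2 - 105 = 11*4 - 105 = 44 - 105 = -61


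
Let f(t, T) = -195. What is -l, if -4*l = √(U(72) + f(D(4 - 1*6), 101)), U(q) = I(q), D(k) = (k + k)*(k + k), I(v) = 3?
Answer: 2*I*√3 ≈ 3.4641*I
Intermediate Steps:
D(k) = 4*k² (D(k) = (2*k)*(2*k) = 4*k²)
U(q) = 3
l = -2*I*√3 (l = -√(3 - 195)/4 = -2*I*√3 ≈ -3.4641*I)
-l = -(-2)*I*√3 = 2*I*√3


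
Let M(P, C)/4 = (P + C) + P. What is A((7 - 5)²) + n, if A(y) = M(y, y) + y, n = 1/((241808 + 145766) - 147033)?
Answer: 12508133/240541 ≈ 52.000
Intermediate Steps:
M(P, C) = 4*C + 8*P (M(P, C) = 4*((P + C) + P) = 4*((C + P) + P) = 4*(C + 2*P) = 4*C + 8*P)
n = 1/240541 (n = 1/(387574 - 147033) = 1/240541 ≈ 4.1573e-6)
A(y) = 13*y (A(y) = (4*y + 8*y) + y = 12*y + y = 13*y)
A((7 - 5)²) + n = 13*(7 - 5)² + 1/240541 = 13*2² + 1/240541 = 13*4 + 1/240541 = 52 + 1/240541 = 12508133/240541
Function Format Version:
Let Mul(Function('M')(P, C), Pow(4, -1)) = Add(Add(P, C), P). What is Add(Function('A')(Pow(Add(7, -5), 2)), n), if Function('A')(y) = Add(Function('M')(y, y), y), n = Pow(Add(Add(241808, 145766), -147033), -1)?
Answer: Rational(12508133, 240541) ≈ 52.000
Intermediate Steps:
Function('M')(P, C) = Add(Mul(4, C), Mul(8, P)) (Function('M')(P, C) = Mul(4, Add(Add(P, C), P)) = Mul(4, Add(Add(C, P), P)) = Mul(4, Add(C, Mul(2, P))) = Add(Mul(4, C), Mul(8, P)))
n = Rational(1, 240541) (n = Pow(Add(387574, -147033), -1) = Pow(240541, -1) = Rational(1, 240541) ≈ 4.1573e-6)
Function('A')(y) = Mul(13, y) (Function('A')(y) = Add(Add(Mul(4, y), Mul(8, y)), y) = Add(Mul(12, y), y) = Mul(13, y))
Add(Function('A')(Pow(Add(7, -5), 2)), n) = Add(Mul(13, Pow(Add(7, -5), 2)), Rational(1, 240541)) = Add(Mul(13, Pow(2, 2)), Rational(1, 240541)) = Add(Mul(13, 4), Rational(1, 240541)) = Add(52, Rational(1, 240541)) = Rational(12508133, 240541)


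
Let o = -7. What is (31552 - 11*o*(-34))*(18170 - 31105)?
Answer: -374261290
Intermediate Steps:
(31552 - 11*o*(-34))*(18170 - 31105) = (31552 - 11*(-7)*(-34))*(18170 - 31105) = (31552 + 77*(-34))*(-12935) = (31552 - 2618)*(-12935) = 28934*(-12935) = -374261290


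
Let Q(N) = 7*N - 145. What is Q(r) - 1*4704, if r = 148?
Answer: -3813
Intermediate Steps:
Q(N) = -145 + 7*N
Q(r) - 1*4704 = (-145 + 7*148) - 1*4704 = (-145 + 1036) - 4704 = 891 - 4704 = -3813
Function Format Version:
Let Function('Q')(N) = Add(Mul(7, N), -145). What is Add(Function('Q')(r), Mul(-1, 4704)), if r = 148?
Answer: -3813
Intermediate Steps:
Function('Q')(N) = Add(-145, Mul(7, N))
Add(Function('Q')(r), Mul(-1, 4704)) = Add(Add(-145, Mul(7, 148)), Mul(-1, 4704)) = Add(Add(-145, 1036), -4704) = Add(891, -4704) = -3813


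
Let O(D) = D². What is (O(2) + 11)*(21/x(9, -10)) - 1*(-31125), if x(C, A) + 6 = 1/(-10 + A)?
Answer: 3759825/121 ≈ 31073.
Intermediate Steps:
x(C, A) = -6 + 1/(-10 + A)
(O(2) + 11)*(21/x(9, -10)) - 1*(-31125) = (2² + 11)*(21/(((61 - 6*(-10))/(-10 - 10)))) - 1*(-31125) = (4 + 11)*(21/(((61 + 60)/(-20)))) + 31125 = 15*(21/((-1/20*121))) + 31125 = 15*(21/(-121/20)) + 31125 = 15*(21*(-20/121)) + 31125 = 15*(-420/121) + 31125 = -6300/121 + 31125 = 3759825/121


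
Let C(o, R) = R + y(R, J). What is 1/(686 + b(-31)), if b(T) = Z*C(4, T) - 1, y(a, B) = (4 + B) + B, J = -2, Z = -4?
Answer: 1/809 ≈ 0.0012361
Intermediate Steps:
y(a, B) = 4 + 2*B
C(o, R) = R (C(o, R) = R + (4 + 2*(-2)) = R + (4 - 4) = R + 0 = R)
b(T) = -1 - 4*T (b(T) = -4*T - 1 = -1 - 4*T)
1/(686 + b(-31)) = 1/(686 + (-1 - 4*(-31))) = 1/(686 + (-1 + 124)) = 1/(686 + 123) = 1/809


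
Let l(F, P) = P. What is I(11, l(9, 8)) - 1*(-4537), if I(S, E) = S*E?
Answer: 4625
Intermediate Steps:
I(S, E) = E*S
I(11, l(9, 8)) - 1*(-4537) = 8*11 - 1*(-4537) = 88 + 4537 = 4625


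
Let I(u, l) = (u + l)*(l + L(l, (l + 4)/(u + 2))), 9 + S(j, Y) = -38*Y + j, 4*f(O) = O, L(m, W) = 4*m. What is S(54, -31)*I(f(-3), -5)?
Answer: 703225/4 ≈ 1.7581e+5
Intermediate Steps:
f(O) = O/4
S(j, Y) = -9 + j - 38*Y (S(j, Y) = -9 + (-38*Y + j) = -9 + (j - 38*Y) = -9 + j - 38*Y)
I(u, l) = 5*l*(l + u) (I(u, l) = (u + l)*(l + 4*l) = (l + u)*(5*l) = 5*l*(l + u))
S(54, -31)*I(f(-3), -5) = (-9 + 54 - 38*(-31))*(5*(-5)*(-5 + (¼)*(-3))) = (-9 + 54 + 1178)*(5*(-5)*(-5 - ¾)) = 1223*(5*(-5)*(-23/4)) = 1223*(575/4) = 703225/4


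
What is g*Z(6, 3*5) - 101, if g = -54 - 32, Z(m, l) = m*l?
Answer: -7841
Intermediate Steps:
Z(m, l) = l*m
g = -86
g*Z(6, 3*5) - 101 = -86*3*5*6 - 101 = -1290*6 - 101 = -86*90 - 101 = -7740 - 101 = -7841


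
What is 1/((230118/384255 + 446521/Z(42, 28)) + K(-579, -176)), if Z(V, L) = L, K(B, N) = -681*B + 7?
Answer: 3586380/1471325942333 ≈ 2.4375e-6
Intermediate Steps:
K(B, N) = 7 - 681*B
1/((230118/384255 + 446521/Z(42, 28)) + K(-579, -176)) = 1/((230118/384255 + 446521/28) + (7 - 681*(-579))) = 1/((230118*(1/384255) + 446521*(1/28)) + (7 + 394299)) = 1/((76706/128085 + 446521/28) + 394306) = 1/(57194790053/3586380 + 394306) = 1/(1471325942333/3586380) = 3586380/1471325942333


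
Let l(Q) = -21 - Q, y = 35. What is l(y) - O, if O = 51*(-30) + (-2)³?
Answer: 1482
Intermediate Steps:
O = -1538 (O = -1530 - 8 = -1538)
l(y) - O = (-21 - 1*35) - 1*(-1538) = (-21 - 35) + 1538 = -56 + 1538 = 1482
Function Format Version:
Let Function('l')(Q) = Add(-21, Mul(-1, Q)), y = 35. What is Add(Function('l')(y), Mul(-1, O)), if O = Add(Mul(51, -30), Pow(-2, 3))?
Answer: 1482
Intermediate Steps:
O = -1538 (O = Add(-1530, -8) = -1538)
Add(Function('l')(y), Mul(-1, O)) = Add(Add(-21, Mul(-1, 35)), Mul(-1, -1538)) = Add(Add(-21, -35), 1538) = Add(-56, 1538) = 1482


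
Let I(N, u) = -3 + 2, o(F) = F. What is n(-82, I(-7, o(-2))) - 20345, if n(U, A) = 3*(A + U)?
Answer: -20594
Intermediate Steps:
I(N, u) = -1
n(U, A) = 3*A + 3*U
n(-82, I(-7, o(-2))) - 20345 = (3*(-1) + 3*(-82)) - 20345 = (-3 - 246) - 20345 = -249 - 20345 = -20594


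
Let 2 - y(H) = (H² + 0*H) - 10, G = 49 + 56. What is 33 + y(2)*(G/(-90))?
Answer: 71/3 ≈ 23.667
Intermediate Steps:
G = 105
y(H) = 12 - H² (y(H) = 2 - ((H² + 0*H) - 10) = 2 - ((H² + 0) - 10) = 2 - (H² - 10) = 2 - (-10 + H²) = 2 + (10 - H²) = 12 - H²)
33 + y(2)*(G/(-90)) = 33 + (12 - 1*2²)*(105/(-90)) = 33 + (12 - 1*4)*(105*(-1/90)) = 33 + (12 - 4)*(-7/6) = 33 + 8*(-7/6) = 33 - 28/3 = 71/3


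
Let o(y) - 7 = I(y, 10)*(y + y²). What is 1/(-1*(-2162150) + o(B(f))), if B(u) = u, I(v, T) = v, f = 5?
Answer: 1/2162307 ≈ 4.6247e-7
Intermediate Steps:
o(y) = 7 + y*(y + y²)
1/(-1*(-2162150) + o(B(f))) = 1/(-1*(-2162150) + (7 + 5² + 5³)) = 1/(2162150 + (7 + 25 + 125)) = 1/(2162150 + 157) = 1/2162307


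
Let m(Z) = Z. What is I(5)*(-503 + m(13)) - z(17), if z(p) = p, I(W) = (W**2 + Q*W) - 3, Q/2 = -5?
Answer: 13703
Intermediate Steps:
Q = -10 (Q = 2*(-5) = -10)
I(W) = -3 + W**2 - 10*W (I(W) = (W**2 - 10*W) - 3 = -3 + W**2 - 10*W)
I(5)*(-503 + m(13)) - z(17) = (-3 + 5**2 - 10*5)*(-503 + 13) - 1*17 = (-3 + 25 - 50)*(-490) - 17 = -28*(-490) - 17 = 13720 - 17 = 13703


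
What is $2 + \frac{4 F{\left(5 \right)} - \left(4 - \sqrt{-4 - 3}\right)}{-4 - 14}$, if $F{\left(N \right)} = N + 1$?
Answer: $\frac{8}{9} - \frac{i \sqrt{7}}{18} \approx 0.88889 - 0.14699 i$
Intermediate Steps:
$F{\left(N \right)} = 1 + N$
$2 + \frac{4 F{\left(5 \right)} - \left(4 - \sqrt{-4 - 3}\right)}{-4 - 14} = 2 + \frac{4 \left(1 + 5\right) - \left(4 - \sqrt{-4 - 3}\right)}{-4 - 14} = 2 + \frac{4 \cdot 6 - \left(4 - \sqrt{-7}\right)}{-18} = 2 + \left(24 - \left(4 - i \sqrt{7}\right)\right) \left(- \frac{1}{18}\right) = 2 + \left(20 + i \sqrt{7}\right) \left(- \frac{1}{18}\right) = 2 - \left(\frac{10}{9} + \frac{i \sqrt{7}}{18}\right) = \frac{8}{9} - \frac{i \sqrt{7}}{18}$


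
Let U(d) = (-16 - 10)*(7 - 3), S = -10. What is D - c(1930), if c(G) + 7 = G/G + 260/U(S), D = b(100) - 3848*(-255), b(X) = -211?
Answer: 1962075/2 ≈ 9.8104e+5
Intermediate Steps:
U(d) = -104 (U(d) = -26*4 = -104)
D = 981029 (D = -211 - 3848*(-255) = -211 - 1*(-981240) = -211 + 981240 = 981029)
c(G) = -17/2 (c(G) = -7 + (G/G + 260/(-104)) = -7 + (1 + 260*(-1/104)) = -7 + (1 - 5/2) = -7 - 3/2 = -17/2)
D - c(1930) = 981029 - 1*(-17/2) = 981029 + 17/2 = 1962075/2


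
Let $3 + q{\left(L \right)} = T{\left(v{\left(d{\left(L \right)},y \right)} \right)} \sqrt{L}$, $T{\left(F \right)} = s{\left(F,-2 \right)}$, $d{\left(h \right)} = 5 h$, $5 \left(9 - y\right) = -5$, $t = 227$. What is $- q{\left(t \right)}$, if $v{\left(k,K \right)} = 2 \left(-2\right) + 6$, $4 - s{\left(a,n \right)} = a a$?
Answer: $3$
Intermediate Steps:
$y = 10$ ($y = 9 - -1 = 9 + 1 = 10$)
$s{\left(a,n \right)} = 4 - a^{2}$ ($s{\left(a,n \right)} = 4 - a a = 4 - a^{2}$)
$v{\left(k,K \right)} = 2$ ($v{\left(k,K \right)} = -4 + 6 = 2$)
$T{\left(F \right)} = 4 - F^{2}$
$q{\left(L \right)} = -3$ ($q{\left(L \right)} = -3 + \left(4 - 2^{2}\right) \sqrt{L} = -3 + \left(4 - 4\right) \sqrt{L} = -3 + 0 \sqrt{L} = -3 + 0 = -3$)
$- q{\left(t \right)} = \left(-1\right) \left(-3\right) = 3$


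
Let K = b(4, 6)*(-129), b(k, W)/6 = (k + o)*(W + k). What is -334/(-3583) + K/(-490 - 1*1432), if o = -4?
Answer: 334/3583 ≈ 0.093218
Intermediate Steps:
b(k, W) = 6*(-4 + k)*(W + k) (b(k, W) = 6*((k - 4)*(W + k)) = 6*((-4 + k)*(W + k)) = 6*(-4 + k)*(W + k))
K = 0 (K = (-24*6 - 24*4 + 6*4² + 6*6*4)*(-129) = (-144 - 96 + 6*16 + 144)*(-129) = (-144 - 96 + 96 + 144)*(-129) = 0*(-129) = 0)
-334/(-3583) + K/(-490 - 1*1432) = -334/(-3583) + 0/(-490 - 1*1432) = -334*(-1/3583) + 0/(-490 - 1432) = 334/3583 + 0/(-1922) = 334/3583 + 0*(-1/1922) = 334/3583 + 0 = 334/3583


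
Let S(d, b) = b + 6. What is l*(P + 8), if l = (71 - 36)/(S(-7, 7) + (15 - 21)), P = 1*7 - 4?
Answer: 55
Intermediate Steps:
S(d, b) = 6 + b
P = 3 (P = 7 - 4 = 3)
l = 5 (l = (71 - 36)/((6 + 7) + (15 - 21)) = 35/(13 - 6) = 35/7 = 35*(⅐) = 5)
l*(P + 8) = 5*(3 + 8) = 5*11 = 55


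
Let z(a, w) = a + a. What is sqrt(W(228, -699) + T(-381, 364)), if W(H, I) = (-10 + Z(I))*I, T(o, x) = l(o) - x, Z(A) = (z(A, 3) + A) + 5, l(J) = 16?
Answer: 5*sqrt(58758) ≈ 1212.0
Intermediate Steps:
z(a, w) = 2*a
Z(A) = 5 + 3*A (Z(A) = (2*A + A) + 5 = 3*A + 5 = 5 + 3*A)
T(o, x) = 16 - x
W(H, I) = I*(-5 + 3*I) (W(H, I) = (-10 + (5 + 3*I))*I = (-5 + 3*I)*I = I*(-5 + 3*I))
sqrt(W(228, -699) + T(-381, 364)) = sqrt(-699*(-5 + 3*(-699)) + (16 - 1*364)) = sqrt(-699*(-5 - 2097) + (16 - 364)) = sqrt(-699*(-2102) - 348) = sqrt(1469298 - 348) = sqrt(1468950) = 5*sqrt(58758)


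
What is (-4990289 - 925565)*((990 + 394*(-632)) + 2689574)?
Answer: -14443888828824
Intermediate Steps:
(-4990289 - 925565)*((990 + 394*(-632)) + 2689574) = -5915854*((990 - 249008) + 2689574) = -5915854*(-248018 + 2689574) = -5915854*2441556 = -14443888828824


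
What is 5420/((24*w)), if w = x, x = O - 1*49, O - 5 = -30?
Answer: -1355/444 ≈ -3.0518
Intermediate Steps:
O = -25 (O = 5 - 30 = -25)
x = -74 (x = -25 - 1*49 = -25 - 49 = -74)
w = -74
5420/((24*w)) = 5420/((24*(-74))) = 5420/(-1776) = 5420*(-1/1776) = -1355/444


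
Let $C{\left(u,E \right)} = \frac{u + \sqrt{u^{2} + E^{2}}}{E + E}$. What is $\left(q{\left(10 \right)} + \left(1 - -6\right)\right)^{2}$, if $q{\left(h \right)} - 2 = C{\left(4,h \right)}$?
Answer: $\frac{\left(92 + \sqrt{29}\right)^{2}}{100} \approx 94.839$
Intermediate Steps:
$C{\left(u,E \right)} = \frac{u + \sqrt{E^{2} + u^{2}}}{2 E}$
$q{\left(h \right)} = 2 + \frac{4 + \sqrt{16 + h^{2}}}{2 h}$ ($q{\left(h \right)} = 2 + \frac{4 + \sqrt{h^{2} + 4^{2}}}{2 h} = 2 + \frac{4 + \sqrt{h^{2} + 16}}{2 h} = 2 + \frac{4 + \sqrt{16 + h^{2}}}{2 h}$)
$\left(q{\left(10 \right)} + \left(1 - -6\right)\right)^{2} = \left(\frac{4 + \sqrt{16 + 10^{2}} + 4 \cdot 10}{2 \cdot 10} + \left(1 - -6\right)\right)^{2} = \left(\frac{1}{2} \cdot \frac{1}{10} \left(4 + \sqrt{16 + 100} + 40\right) + \left(1 + 6\right)\right)^{2} = \left(\frac{1}{2} \cdot \frac{1}{10} \left(4 + \sqrt{116} + 40\right) + 7\right)^{2} = \left(\frac{1}{2} \cdot \frac{1}{10} \left(4 + 2 \sqrt{29} + 40\right) + 7\right)^{2} = \left(\frac{1}{2} \cdot \frac{1}{10} \left(44 + 2 \sqrt{29}\right) + 7\right)^{2} = \left(\left(\frac{11}{5} + \frac{\sqrt{29}}{10}\right) + 7\right)^{2} = \left(\frac{46}{5} + \frac{\sqrt{29}}{10}\right)^{2}$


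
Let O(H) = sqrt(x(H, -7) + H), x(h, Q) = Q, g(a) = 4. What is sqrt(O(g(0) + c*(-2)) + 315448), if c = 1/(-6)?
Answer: sqrt(2839032 + 6*I*sqrt(6))/3 ≈ 561.65 + 0.0014538*I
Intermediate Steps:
c = -1/6 ≈ -0.16667
O(H) = sqrt(-7 + H)
sqrt(O(g(0) + c*(-2)) + 315448) = sqrt(sqrt(-7 + (4 - 1/6*(-2))) + 315448) = sqrt(sqrt(-7 + (4 + 1/3)) + 315448) = sqrt(sqrt(-7 + 13/3) + 315448) = sqrt(sqrt(-8/3) + 315448) = sqrt(2*I*sqrt(6)/3 + 315448) = sqrt(315448 + 2*I*sqrt(6)/3)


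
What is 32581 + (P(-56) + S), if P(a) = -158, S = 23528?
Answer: 55951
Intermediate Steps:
32581 + (P(-56) + S) = 32581 + (-158 + 23528) = 32581 + 23370 = 55951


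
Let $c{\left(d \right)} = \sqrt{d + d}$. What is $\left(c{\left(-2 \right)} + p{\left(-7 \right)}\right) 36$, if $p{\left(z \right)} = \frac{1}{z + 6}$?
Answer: $-36 + 72 i \approx -36.0 + 72.0 i$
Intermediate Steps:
$p{\left(z \right)} = \frac{1}{6 + z}$
$c{\left(d \right)} = \sqrt{2} \sqrt{d}$ ($c{\left(d \right)} = \sqrt{2 d} = \sqrt{2} \sqrt{d}$)
$\left(c{\left(-2 \right)} + p{\left(-7 \right)}\right) 36 = \left(\sqrt{2} \sqrt{-2} + \frac{1}{6 - 7}\right) 36 = \left(\sqrt{2} i \sqrt{2} + \frac{1}{-1}\right) 36 = \left(2 i - 1\right) 36 = \left(-1 + 2 i\right) 36 = -36 + 72 i$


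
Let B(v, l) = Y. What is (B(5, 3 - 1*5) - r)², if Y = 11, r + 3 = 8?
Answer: 36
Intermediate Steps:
r = 5 (r = -3 + 8 = 5)
B(v, l) = 11
(B(5, 3 - 1*5) - r)² = (11 - 1*5)² = (11 - 5)² = 6² = 36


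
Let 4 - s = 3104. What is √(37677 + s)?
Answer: √34577 ≈ 185.95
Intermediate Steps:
s = -3100 (s = 4 - 1*3104 = 4 - 3104 = -3100)
√(37677 + s) = √(37677 - 3100) = √34577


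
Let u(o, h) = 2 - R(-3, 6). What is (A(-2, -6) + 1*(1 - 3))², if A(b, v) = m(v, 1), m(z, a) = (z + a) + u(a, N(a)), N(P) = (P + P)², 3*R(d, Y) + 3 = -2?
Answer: 100/9 ≈ 11.111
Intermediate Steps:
R(d, Y) = -5/3 (R(d, Y) = -1 + (⅓)*(-2) = -1 - ⅔ = -5/3)
N(P) = 4*P² (N(P) = (2*P)² = 4*P²)
u(o, h) = 11/3 (u(o, h) = 2 - 1*(-5/3) = 2 + 5/3 = 11/3)
m(z, a) = 11/3 + a + z (m(z, a) = (z + a) + 11/3 = (a + z) + 11/3 = 11/3 + a + z)
A(b, v) = 14/3 + v (A(b, v) = 11/3 + 1 + v = 14/3 + v)
(A(-2, -6) + 1*(1 - 3))² = ((14/3 - 6) + 1*(1 - 3))² = (-4/3 + 1*(-2))² = (-4/3 - 2)² = (-10/3)² = 100/9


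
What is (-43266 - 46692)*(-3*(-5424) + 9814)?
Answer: -2346644388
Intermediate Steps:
(-43266 - 46692)*(-3*(-5424) + 9814) = -89958*(16272 + 9814) = -89958*26086 = -2346644388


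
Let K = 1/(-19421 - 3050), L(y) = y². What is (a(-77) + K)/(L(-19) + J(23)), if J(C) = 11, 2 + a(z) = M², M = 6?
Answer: 254671/2786404 ≈ 0.091398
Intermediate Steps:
a(z) = 34 (a(z) = -2 + 6² = -2 + 36 = 34)
K = -1/22471 (K = 1/(-22471) = -1/22471 ≈ -4.4502e-5)
(a(-77) + K)/(L(-19) + J(23)) = (34 - 1/22471)/((-19)² + 11) = 764013/(22471*(361 + 11)) = (764013/22471)/372 = (764013/22471)*(1/372) = 254671/2786404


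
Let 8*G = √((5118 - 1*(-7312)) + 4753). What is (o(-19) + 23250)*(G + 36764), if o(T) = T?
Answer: 854064484 + 23231*√17183/8 ≈ 8.5445e+8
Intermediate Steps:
G = √17183/8 (G = √((5118 - 1*(-7312)) + 4753)/8 = √((5118 + 7312) + 4753)/8 = √(12430 + 4753)/8 = √17183/8 ≈ 16.385)
(o(-19) + 23250)*(G + 36764) = (-19 + 23250)*(√17183/8 + 36764) = 23231*(36764 + √17183/8) = 854064484 + 23231*√17183/8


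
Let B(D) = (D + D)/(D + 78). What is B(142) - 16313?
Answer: -897144/55 ≈ -16312.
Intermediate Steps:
B(D) = 2*D/(78 + D) (B(D) = (2*D)/(78 + D) = 2*D/(78 + D))
B(142) - 16313 = 2*142/(78 + 142) - 16313 = 2*142/220 - 16313 = 2*142*(1/220) - 16313 = 71/55 - 16313 = -897144/55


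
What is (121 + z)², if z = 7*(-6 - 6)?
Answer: 1369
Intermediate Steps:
z = -84 (z = 7*(-12) = -84)
(121 + z)² = (121 - 84)² = 37² = 1369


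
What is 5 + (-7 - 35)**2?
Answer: 1769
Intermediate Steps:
5 + (-7 - 35)**2 = 5 + (-42)**2 = 5 + 1764 = 1769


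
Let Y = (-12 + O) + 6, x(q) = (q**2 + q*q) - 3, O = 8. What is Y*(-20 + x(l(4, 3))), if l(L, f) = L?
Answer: 18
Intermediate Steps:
x(q) = -3 + 2*q**2 (x(q) = (q**2 + q**2) - 3 = 2*q**2 - 3 = -3 + 2*q**2)
Y = 2 (Y = (-12 + 8) + 6 = -4 + 6 = 2)
Y*(-20 + x(l(4, 3))) = 2*(-20 + (-3 + 2*4**2)) = 2*(-20 + (-3 + 2*16)) = 2*(-20 + (-3 + 32)) = 2*(-20 + 29) = 2*9 = 18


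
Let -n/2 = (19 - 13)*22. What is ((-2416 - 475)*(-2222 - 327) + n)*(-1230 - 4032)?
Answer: -38775125490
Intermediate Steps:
n = -264 (n = -2*(19 - 13)*22 = -12*22 = -2*132 = -264)
((-2416 - 475)*(-2222 - 327) + n)*(-1230 - 4032) = ((-2416 - 475)*(-2222 - 327) - 264)*(-1230 - 4032) = (-2891*(-2549) - 264)*(-5262) = (7369159 - 264)*(-5262) = 7368895*(-5262) = -38775125490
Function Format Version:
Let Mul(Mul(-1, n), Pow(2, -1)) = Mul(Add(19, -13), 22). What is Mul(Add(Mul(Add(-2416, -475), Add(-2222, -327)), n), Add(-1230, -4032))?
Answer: -38775125490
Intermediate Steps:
n = -264 (n = Mul(-2, Mul(Add(19, -13), 22)) = Mul(-2, Mul(6, 22)) = Mul(-2, 132) = -264)
Mul(Add(Mul(Add(-2416, -475), Add(-2222, -327)), n), Add(-1230, -4032)) = Mul(Add(Mul(Add(-2416, -475), Add(-2222, -327)), -264), Add(-1230, -4032)) = Mul(Add(Mul(-2891, -2549), -264), -5262) = Mul(Add(7369159, -264), -5262) = Mul(7368895, -5262) = -38775125490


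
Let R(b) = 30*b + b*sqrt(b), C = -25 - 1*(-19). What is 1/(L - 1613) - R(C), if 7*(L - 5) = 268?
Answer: 1977833/10988 + 6*I*sqrt(6) ≈ 180.0 + 14.697*I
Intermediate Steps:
C = -6 (C = -25 + 19 = -6)
L = 303/7 (L = 5 + (1/7)*268 = 5 + 268/7 = 303/7 ≈ 43.286)
R(b) = b**(3/2) + 30*b (R(b) = 30*b + b**(3/2) = b**(3/2) + 30*b)
1/(L - 1613) - R(C) = 1/(303/7 - 1613) - ((-6)**(3/2) + 30*(-6)) = 1/(-10988/7) - (-6*I*sqrt(6) - 180) = -7/10988 - (-180 - 6*I*sqrt(6)) = -7/10988 + (180 + 6*I*sqrt(6)) = 1977833/10988 + 6*I*sqrt(6)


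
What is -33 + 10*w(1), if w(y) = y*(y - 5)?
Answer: -73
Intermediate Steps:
w(y) = y*(-5 + y)
-33 + 10*w(1) = -33 + 10*(1*(-5 + 1)) = -33 + 10*(1*(-4)) = -33 + 10*(-4) = -33 - 40 = -73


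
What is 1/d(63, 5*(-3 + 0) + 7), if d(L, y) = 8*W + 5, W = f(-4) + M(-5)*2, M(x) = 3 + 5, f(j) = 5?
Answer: 1/173 ≈ 0.0057803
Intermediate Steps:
M(x) = 8
W = 21 (W = 5 + 8*2 = 5 + 16 = 21)
d(L, y) = 173 (d(L, y) = 8*21 + 5 = 168 + 5 = 173)
1/d(63, 5*(-3 + 0) + 7) = 1/173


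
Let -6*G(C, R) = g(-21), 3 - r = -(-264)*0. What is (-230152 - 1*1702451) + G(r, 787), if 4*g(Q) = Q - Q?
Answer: -1932603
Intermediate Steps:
r = 3 (r = 3 - (-264)*(-1*0) = 3 - (-264)*0 = 3 - 1*0 = 3 + 0 = 3)
g(Q) = 0 (g(Q) = (Q - Q)/4 = (1/4)*0 = 0)
G(C, R) = 0 (G(C, R) = -1/6*0 = 0)
(-230152 - 1*1702451) + G(r, 787) = (-230152 - 1*1702451) + 0 = (-230152 - 1702451) + 0 = -1932603 + 0 = -1932603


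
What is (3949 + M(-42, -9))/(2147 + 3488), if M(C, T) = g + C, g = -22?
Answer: 111/161 ≈ 0.68944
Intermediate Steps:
M(C, T) = -22 + C
(3949 + M(-42, -9))/(2147 + 3488) = (3949 + (-22 - 42))/(2147 + 3488) = (3949 - 64)/5635 = 3885*(1/5635) = 111/161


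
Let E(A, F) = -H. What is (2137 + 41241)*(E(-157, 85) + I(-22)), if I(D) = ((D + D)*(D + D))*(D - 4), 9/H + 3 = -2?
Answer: -10916984638/5 ≈ -2.1834e+9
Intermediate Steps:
H = -9/5 (H = 9/(-3 - 2) = 9/(-5) = 9*(-1/5) = -9/5 ≈ -1.8000)
E(A, F) = 9/5 (E(A, F) = -1*(-9/5) = 9/5)
I(D) = 4*D**2*(-4 + D) (I(D) = ((2*D)*(2*D))*(-4 + D) = (4*D**2)*(-4 + D) = 4*D**2*(-4 + D))
(2137 + 41241)*(E(-157, 85) + I(-22)) = (2137 + 41241)*(9/5 + 4*(-22)**2*(-4 - 22)) = 43378*(9/5 + 4*484*(-26)) = 43378*(9/5 - 50336) = 43378*(-251671/5) = -10916984638/5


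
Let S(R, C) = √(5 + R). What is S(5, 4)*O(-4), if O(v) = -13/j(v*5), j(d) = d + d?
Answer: 13*√10/40 ≈ 1.0277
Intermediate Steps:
j(d) = 2*d
O(v) = -13/(10*v) (O(v) = -13*1/(10*v) = -13/(10*v))
S(5, 4)*O(-4) = √(5 + 5)*(-13/10/(-4)) = √10*(-13/10*(-¼)) = √10*(13/40) = 13*√10/40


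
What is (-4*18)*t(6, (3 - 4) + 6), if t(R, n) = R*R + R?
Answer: -3024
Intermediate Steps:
t(R, n) = R + R² (t(R, n) = R² + R = R + R²)
(-4*18)*t(6, (3 - 4) + 6) = (-4*18)*(6*(1 + 6)) = -432*7 = -72*42 = -3024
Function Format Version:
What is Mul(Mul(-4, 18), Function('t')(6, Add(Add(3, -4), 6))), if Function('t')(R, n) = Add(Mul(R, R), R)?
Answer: -3024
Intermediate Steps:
Function('t')(R, n) = Add(R, Pow(R, 2)) (Function('t')(R, n) = Add(Pow(R, 2), R) = Add(R, Pow(R, 2)))
Mul(Mul(-4, 18), Function('t')(6, Add(Add(3, -4), 6))) = Mul(Mul(-4, 18), Mul(6, Add(1, 6))) = Mul(-72, Mul(6, 7)) = Mul(-72, 42) = -3024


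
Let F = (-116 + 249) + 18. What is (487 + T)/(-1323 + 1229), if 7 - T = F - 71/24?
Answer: -8303/2256 ≈ -3.6804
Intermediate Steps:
F = 151 (F = 133 + 18 = 151)
T = -3385/24 (T = 7 - (151 - 71/24) = 7 - 1*3553/24 = 7 - 3553/24 = -3385/24 ≈ -141.04)
(487 + T)/(-1323 + 1229) = (487 - 3385/24)/(-1323 + 1229) = (8303/24)/(-94) = -1/94*8303/24 = -8303/2256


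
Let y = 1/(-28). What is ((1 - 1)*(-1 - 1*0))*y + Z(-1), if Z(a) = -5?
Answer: -5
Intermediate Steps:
y = -1/28 ≈ -0.035714
((1 - 1)*(-1 - 1*0))*y + Z(-1) = ((1 - 1)*(-1 - 1*0))*(-1/28) - 5 = (0*(-1 + 0))*(-1/28) - 5 = (0*(-1))*(-1/28) - 5 = 0*(-1/28) - 5 = 0 - 5 = -5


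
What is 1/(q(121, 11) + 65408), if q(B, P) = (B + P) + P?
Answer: 1/65551 ≈ 1.5255e-5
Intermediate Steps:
q(B, P) = B + 2*P
1/(q(121, 11) + 65408) = 1/((121 + 2*11) + 65408) = 1/((121 + 22) + 65408) = 1/(143 + 65408) = 1/65551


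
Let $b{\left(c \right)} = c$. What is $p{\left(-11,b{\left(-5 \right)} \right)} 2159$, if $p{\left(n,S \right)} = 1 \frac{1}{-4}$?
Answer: $- \frac{2159}{4} \approx -539.75$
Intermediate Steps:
$p{\left(n,S \right)} = - \frac{1}{4}$ ($p{\left(n,S \right)} = 1 \left(- \frac{1}{4}\right) = - \frac{1}{4}$)
$p{\left(-11,b{\left(-5 \right)} \right)} 2159 = \left(- \frac{1}{4}\right) 2159 = - \frac{2159}{4}$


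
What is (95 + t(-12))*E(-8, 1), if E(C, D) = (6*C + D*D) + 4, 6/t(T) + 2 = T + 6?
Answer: -16211/4 ≈ -4052.8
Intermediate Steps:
t(T) = 6/(4 + T) (t(T) = 6/(-2 + (T + 6)) = 6/(-2 + (6 + T)) = 6/(4 + T))
E(C, D) = 4 + D**2 + 6*C (E(C, D) = (6*C + D**2) + 4 = (D**2 + 6*C) + 4 = 4 + D**2 + 6*C)
(95 + t(-12))*E(-8, 1) = (95 + 6/(4 - 12))*(4 + 1**2 + 6*(-8)) = (95 + 6/(-8))*(4 + 1 - 48) = (95 + 6*(-1/8))*(-43) = (95 - 3/4)*(-43) = (377/4)*(-43) = -16211/4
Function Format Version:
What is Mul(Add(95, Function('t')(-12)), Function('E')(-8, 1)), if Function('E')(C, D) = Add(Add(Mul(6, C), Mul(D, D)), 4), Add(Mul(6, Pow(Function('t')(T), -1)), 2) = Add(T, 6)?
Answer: Rational(-16211, 4) ≈ -4052.8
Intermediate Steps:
Function('t')(T) = Mul(6, Pow(Add(4, T), -1)) (Function('t')(T) = Mul(6, Pow(Add(-2, Add(T, 6)), -1)) = Mul(6, Pow(Add(-2, Add(6, T)), -1)) = Mul(6, Pow(Add(4, T), -1)))
Function('E')(C, D) = Add(4, Pow(D, 2), Mul(6, C)) (Function('E')(C, D) = Add(Add(Mul(6, C), Pow(D, 2)), 4) = Add(Add(Pow(D, 2), Mul(6, C)), 4) = Add(4, Pow(D, 2), Mul(6, C)))
Mul(Add(95, Function('t')(-12)), Function('E')(-8, 1)) = Mul(Add(95, Mul(6, Pow(Add(4, -12), -1))), Add(4, Pow(1, 2), Mul(6, -8))) = Mul(Add(95, Mul(6, Pow(-8, -1))), Add(4, 1, -48)) = Mul(Add(95, Mul(6, Rational(-1, 8))), -43) = Mul(Add(95, Rational(-3, 4)), -43) = Mul(Rational(377, 4), -43) = Rational(-16211, 4)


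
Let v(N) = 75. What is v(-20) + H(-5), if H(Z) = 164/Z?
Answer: 211/5 ≈ 42.200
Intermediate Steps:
v(-20) + H(-5) = 75 + 164/(-5) = 75 + 164*(-⅕) = 75 - 164/5 = 211/5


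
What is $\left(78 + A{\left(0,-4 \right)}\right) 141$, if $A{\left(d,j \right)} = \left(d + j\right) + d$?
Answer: $10434$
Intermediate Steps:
$A{\left(d,j \right)} = j + 2 d$
$\left(78 + A{\left(0,-4 \right)}\right) 141 = \left(78 + \left(-4 + 2 \cdot 0\right)\right) 141 = \left(78 + \left(-4 + 0\right)\right) 141 = \left(78 - 4\right) 141 = 74 \cdot 141 = 10434$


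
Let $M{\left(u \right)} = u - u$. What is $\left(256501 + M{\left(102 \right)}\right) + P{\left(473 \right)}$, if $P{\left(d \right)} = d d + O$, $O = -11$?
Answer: $480219$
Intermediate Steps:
$M{\left(u \right)} = 0$
$P{\left(d \right)} = -11 + d^{2}$ ($P{\left(d \right)} = d d - 11 = d^{2} - 11 = -11 + d^{2}$)
$\left(256501 + M{\left(102 \right)}\right) + P{\left(473 \right)} = \left(256501 + 0\right) - \left(11 - 473^{2}\right) = 256501 + \left(-11 + 223729\right) = 256501 + 223718 = 480219$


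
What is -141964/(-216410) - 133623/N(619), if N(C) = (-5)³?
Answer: 2893509893/2705125 ≈ 1069.6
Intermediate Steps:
N(C) = -125
-141964/(-216410) - 133623/N(619) = -141964/(-216410) - 133623/(-125) = -141964*(-1/216410) - 133623*(-1/125) = 70982/108205 + 133623/125 = 2893509893/2705125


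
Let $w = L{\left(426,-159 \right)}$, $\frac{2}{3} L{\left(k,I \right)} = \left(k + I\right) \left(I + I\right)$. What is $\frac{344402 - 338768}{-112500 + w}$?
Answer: $- \frac{626}{26651} \approx -0.023489$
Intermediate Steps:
$L{\left(k,I \right)} = 3 I \left(I + k\right)$ ($L{\left(k,I \right)} = \frac{3 \left(k + I\right) \left(I + I\right)}{2} = \frac{3 \left(I + k\right) 2 I}{2} = \frac{3 \cdot 2 I \left(I + k\right)}{2} = 3 I \left(I + k\right)$)
$w = -127359$ ($w = 3 \left(-159\right) \left(-159 + 426\right) = 3 \left(-159\right) 267 = -127359$)
$\frac{344402 - 338768}{-112500 + w} = \frac{344402 - 338768}{-112500 - 127359} = \frac{5634}{-239859} = 5634 \left(- \frac{1}{239859}\right) = - \frac{626}{26651}$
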